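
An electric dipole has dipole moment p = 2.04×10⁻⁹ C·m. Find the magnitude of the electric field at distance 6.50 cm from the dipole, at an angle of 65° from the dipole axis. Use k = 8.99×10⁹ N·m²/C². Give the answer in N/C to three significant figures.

At angle θ the dipole field magnitude is E = (kp/r³)·√(1 + 3cos²θ).
kp/r³ = (8.99×10⁹)(2.04×10⁻⁹) / (0.0650)³ = 6.678×10⁴ N/C.
√(1 + 3cos²65°) = √(1 + 3·0.1786) = √1.5358 ≈ 1.2393.
E ≈ 6.678×10⁴ × 1.239 = 8.276×10⁴ N/C.

E ≈ 8.28×10⁴ N/C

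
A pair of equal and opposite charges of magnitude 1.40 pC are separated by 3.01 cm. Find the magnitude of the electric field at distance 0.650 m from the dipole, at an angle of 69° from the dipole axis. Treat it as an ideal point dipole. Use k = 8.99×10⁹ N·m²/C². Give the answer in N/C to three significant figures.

Dipole moment p = qd = (1.40×10⁻¹² C)(0.0301 m) = 4.214×10⁻¹⁴ C·m.
At angle θ the dipole field magnitude is E = (kp/r³)·√(1 + 3cos²θ).
kp/r³ = (8.99×10⁹)(4.214×10⁻¹⁴) / (0.650)³ = 0.001379 N/C.
√(1 + 3cos²69°) = √(1 + 3·0.1284) = √1.3853 ≈ 1.1770.
E ≈ 0.001379 × 1.177 = 0.001624 N/C.

E ≈ 0.00162 N/C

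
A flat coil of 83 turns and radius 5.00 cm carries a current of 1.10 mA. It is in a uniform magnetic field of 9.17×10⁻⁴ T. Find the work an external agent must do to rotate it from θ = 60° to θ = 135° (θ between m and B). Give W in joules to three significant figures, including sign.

m = NIA = NIπa² = 83·(0.00110)·π·(0.0500)² = 7.171×10⁻⁴ A·m².
W_ext = ΔU = −mB cosθ₂ + mB cosθ₁ = mB(cosθ₁ − cosθ₂).
W = (7.171×10⁻⁴)(9.17×10⁻⁴)·(cos60° − cos135°) = (6.576×10⁻⁷)·(+1.2071) = 7.938×10⁻⁷ J.

W ≈ 7.94×10⁻⁷ J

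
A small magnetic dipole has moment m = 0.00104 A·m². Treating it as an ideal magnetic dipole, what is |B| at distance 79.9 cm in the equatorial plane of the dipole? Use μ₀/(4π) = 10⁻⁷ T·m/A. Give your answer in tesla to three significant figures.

In the equatorial plane B = (μ₀/4π)·m/r³ (half the axial value).
B = (10⁻⁷)·(0.00104) / (0.799)³ = 2.039×10⁻¹⁰ T.

B ≈ 2.04×10⁻¹⁰ T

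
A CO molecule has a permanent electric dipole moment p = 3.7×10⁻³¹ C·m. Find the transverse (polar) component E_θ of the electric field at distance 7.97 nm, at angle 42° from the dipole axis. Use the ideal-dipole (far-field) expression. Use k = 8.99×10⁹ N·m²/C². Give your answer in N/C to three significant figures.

For a dipole, E_θ = (kp sinθ)/r³.
kp/r³ = (8.99×10⁹)(3.70×10⁻³¹)/(7.97×10⁻⁹)³ = 6570 N/C.
E_θ = 6570·sin42° = 4396 N/C.

E_θ ≈ 4400 N/C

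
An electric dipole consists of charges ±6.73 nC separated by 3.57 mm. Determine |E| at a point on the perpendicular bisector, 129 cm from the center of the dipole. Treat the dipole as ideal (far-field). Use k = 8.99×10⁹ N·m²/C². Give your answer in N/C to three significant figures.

Dipole moment p = qd = (6.73×10⁻⁹ C)(0.00357 m) = 2.403×10⁻¹¹ C·m.
In the equatorial plane E = kp/r³.
E = (8.99×10⁹)(2.403×10⁻¹¹) / (1.29)³ = 0.1006 N/C.

E ≈ 0.101 N/C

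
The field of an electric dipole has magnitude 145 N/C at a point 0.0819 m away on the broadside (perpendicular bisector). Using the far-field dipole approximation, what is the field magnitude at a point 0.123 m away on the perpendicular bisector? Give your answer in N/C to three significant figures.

Dipole fields scale as 1/r³ in the far field; the geometry is the same at both points.
E₂ = E₁ · (r₁/r₂)³ = 145 · (0.0819/0.123)³.
(r₁/r₂)³ = (0.6659)³ = 0.2952.
E₂ ≈ 42.81 N/C.

E ≈ 42.8 N/C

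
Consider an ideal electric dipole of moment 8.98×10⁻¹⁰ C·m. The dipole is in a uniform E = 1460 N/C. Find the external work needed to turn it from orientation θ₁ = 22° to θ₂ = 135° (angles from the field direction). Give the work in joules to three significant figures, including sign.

W ≈ 2.14×10⁻⁶ J

W_ext = ΔU = U(θ₂) − U(θ₁) = −pE cosθ₂ − (−pE cosθ₁) = pE(cosθ₁ − cosθ₂).
W = (8.98×10⁻¹⁰)(1460)·(cos22° − cos135°) = (1.311×10⁻⁶)·(+1.6343) = 2.143×10⁻⁶ J.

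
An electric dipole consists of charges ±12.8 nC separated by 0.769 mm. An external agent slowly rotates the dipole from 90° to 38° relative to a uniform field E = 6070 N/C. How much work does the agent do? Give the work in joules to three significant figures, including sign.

Dipole moment p = qd = (1.28×10⁻⁸ C)(7.69×10⁻⁴ m) = 9.843×10⁻¹² C·m.
W_ext = ΔU = U(θ₂) − U(θ₁) = −pE cosθ₂ − (−pE cosθ₁) = pE(cosθ₁ − cosθ₂).
W = (9.843×10⁻¹²)(6070)·(cos90° − cos38°) = (5.975×10⁻⁸)·(-0.7880) = -4.708×10⁻⁸ J.

W ≈ -4.71×10⁻⁸ J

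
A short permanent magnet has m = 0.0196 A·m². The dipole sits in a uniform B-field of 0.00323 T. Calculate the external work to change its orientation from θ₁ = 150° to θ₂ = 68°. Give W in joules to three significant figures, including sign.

W ≈ -7.85×10⁻⁵ J

W_ext = ΔU = −mB cosθ₂ + mB cosθ₁ = mB(cosθ₁ − cosθ₂).
W = (0.0196)(0.00323)·(cos150° − cos68°) = (6.331×10⁻⁵)·(-1.2406) = -7.854×10⁻⁵ J.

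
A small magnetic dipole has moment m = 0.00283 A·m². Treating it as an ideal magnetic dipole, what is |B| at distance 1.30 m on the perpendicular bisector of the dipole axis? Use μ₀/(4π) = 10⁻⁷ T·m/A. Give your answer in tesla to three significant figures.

B ≈ 1.29×10⁻¹⁰ T

In the equatorial plane B = (μ₀/4π)·m/r³ (half the axial value).
B = (10⁻⁷)·(0.00283) / (1.30)³ = 1.288×10⁻¹⁰ T.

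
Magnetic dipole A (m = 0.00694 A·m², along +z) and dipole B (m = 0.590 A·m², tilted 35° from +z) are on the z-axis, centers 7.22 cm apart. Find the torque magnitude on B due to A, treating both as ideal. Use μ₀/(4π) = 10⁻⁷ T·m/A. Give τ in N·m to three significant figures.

τ ≈ 1.25×10⁻⁶ N·m

Dipole B is on the axis of dipole A, so B₁ there is axial: B₁ = (μ₀/4π)·2m₁/r³ along +z.
B₁ = 2(10⁻⁷)(0.00694)/(0.0722)³ = 3.688×10⁻⁶ T.
τ = m₂ B₁ sinθ.
τ = (0.590)(3.688×10⁻⁶)·sin35° = 1.248×10⁻⁶ N·m.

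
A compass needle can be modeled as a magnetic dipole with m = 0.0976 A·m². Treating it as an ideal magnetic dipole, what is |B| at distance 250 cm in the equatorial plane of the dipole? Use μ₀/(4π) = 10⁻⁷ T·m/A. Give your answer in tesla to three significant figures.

B ≈ 6.25×10⁻¹⁰ T

In the equatorial plane B = (μ₀/4π)·m/r³ (half the axial value).
B = (10⁻⁷)·(0.0976) / (2.50)³ = 6.246×10⁻¹⁰ T.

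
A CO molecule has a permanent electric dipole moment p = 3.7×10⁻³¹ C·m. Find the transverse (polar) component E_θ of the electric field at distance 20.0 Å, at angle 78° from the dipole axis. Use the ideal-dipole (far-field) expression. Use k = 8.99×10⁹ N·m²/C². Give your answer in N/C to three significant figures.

E_θ ≈ 4.07×10⁵ N/C

For a dipole, E_θ = (kp sinθ)/r³.
kp/r³ = (8.99×10⁹)(3.70×10⁻³¹)/(2.00×10⁻⁹)³ = 4.158×10⁵ N/C.
E_θ = 4.158×10⁵·sin78° = 4.067×10⁵ N/C.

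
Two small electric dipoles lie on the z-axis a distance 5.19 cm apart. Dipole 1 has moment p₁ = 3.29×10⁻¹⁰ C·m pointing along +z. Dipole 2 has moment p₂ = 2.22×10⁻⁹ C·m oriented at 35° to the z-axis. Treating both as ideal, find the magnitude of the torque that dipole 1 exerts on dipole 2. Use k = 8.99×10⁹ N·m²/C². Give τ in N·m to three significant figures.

τ ≈ 5.39×10⁻⁵ N·m

The second dipole sits on the axis of the first, so the field there is axial: E₁ = 2kp₁/r³ along +z.
E₁ = 2(8.99×10⁹)(3.29×10⁻¹⁰)/(0.0519)³ = 4.231×10⁴ N/C.
Torque on the second dipole: τ = p₂ E₁ sinθ.
τ = (2.22×10⁻⁹)(4.231×10⁴)·sin35° = 5.388×10⁻⁵ N·m.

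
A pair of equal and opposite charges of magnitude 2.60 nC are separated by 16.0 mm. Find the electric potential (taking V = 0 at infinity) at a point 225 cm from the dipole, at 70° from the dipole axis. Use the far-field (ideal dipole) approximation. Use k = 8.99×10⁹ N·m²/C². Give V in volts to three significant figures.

V ≈ 0.0253 V

Dipole moment p = qd = (2.60×10⁻⁹ C)(0.0160 m) = 4.16×10⁻¹¹ C·m.
The dipole potential is V = kp cosθ / r².
V = (8.99×10⁹)(4.16×10⁻¹¹)·cos70° / (2.25)² = 0.02527 V.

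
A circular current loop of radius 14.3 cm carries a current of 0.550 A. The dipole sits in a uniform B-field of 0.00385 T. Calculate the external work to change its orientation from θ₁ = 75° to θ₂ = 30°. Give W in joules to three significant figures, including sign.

W ≈ -8.26×10⁻⁵ J

Magnetic moment m = IA = Iπa² = (0.550)·π·(0.143)² = 0.03533 A·m².
W_ext = ΔU = −mB cosθ₂ + mB cosθ₁ = mB(cosθ₁ − cosθ₂).
W = (0.03533)(0.00385)·(cos75° − cos30°) = (1.360×10⁻⁴)·(-0.6072) = -8.259×10⁻⁵ J.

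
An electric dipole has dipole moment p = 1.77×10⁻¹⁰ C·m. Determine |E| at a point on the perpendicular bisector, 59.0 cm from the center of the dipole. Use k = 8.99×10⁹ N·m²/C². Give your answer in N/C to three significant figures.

E ≈ 7.75 N/C

In the equatorial plane E = kp/r³.
E = (8.99×10⁹)(1.77×10⁻¹⁰) / (0.590)³ = 7.748 N/C.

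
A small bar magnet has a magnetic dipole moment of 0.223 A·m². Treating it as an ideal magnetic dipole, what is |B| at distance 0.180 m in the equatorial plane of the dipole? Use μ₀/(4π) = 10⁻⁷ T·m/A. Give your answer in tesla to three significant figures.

In the equatorial plane B = (μ₀/4π)·m/r³ (half the axial value).
B = (10⁻⁷)·(0.223) / (0.180)³ = 3.824×10⁻⁶ T.

B ≈ 3.82×10⁻⁶ T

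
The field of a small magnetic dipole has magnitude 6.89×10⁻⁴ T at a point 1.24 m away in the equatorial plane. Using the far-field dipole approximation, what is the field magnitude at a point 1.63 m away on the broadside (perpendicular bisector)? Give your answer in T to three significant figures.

B ≈ 3.03×10⁻⁴ T

Dipole fields scale as 1/r³ in the far field; the geometry is the same at both points.
B₂ = B₁ · (r₁/r₂)³ = 6.89×10⁻⁴ · (1.24/1.63)³.
(r₁/r₂)³ = (0.7607)³ = 0.4403.
B₂ ≈ 3.033×10⁻⁴ T.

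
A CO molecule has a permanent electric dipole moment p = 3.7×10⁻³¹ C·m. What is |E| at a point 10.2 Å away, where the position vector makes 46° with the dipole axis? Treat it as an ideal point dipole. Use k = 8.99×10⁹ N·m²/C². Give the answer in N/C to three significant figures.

At angle θ the dipole field magnitude is E = (kp/r³)·√(1 + 3cos²θ).
kp/r³ = (8.99×10⁹)(3.70×10⁻³¹) / (1.02×10⁻⁹)³ = 3.134×10⁶ N/C.
√(1 + 3cos²46°) = √(1 + 3·0.4826) = √2.4477 ≈ 1.5645.
E ≈ 3.134×10⁶ × 1.564 = 4.904×10⁶ N/C.

E ≈ 4.90×10⁶ N/C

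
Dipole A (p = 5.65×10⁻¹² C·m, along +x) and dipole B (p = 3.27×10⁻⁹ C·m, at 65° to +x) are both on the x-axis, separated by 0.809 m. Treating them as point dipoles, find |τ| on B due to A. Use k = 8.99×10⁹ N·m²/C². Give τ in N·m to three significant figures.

The second dipole sits on the axis of the first, so the field there is axial: E₁ = 2kp₁/r³ along +x.
E₁ = 2(8.99×10⁹)(5.65×10⁻¹²)/(0.809)³ = 0.1919 N/C.
Torque on the second dipole: τ = p₂ E₁ sinθ.
τ = (3.27×10⁻⁹)(0.1919)·sin65° = 5.686×10⁻¹⁰ N·m.

τ ≈ 5.69×10⁻¹⁰ N·m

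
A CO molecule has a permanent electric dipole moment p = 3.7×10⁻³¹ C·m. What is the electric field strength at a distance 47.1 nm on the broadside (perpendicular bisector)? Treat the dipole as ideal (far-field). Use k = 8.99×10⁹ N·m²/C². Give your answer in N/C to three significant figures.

E ≈ 31.8 N/C

In the equatorial plane E = kp/r³.
E = (8.99×10⁹)(3.70×10⁻³¹) / (4.71×10⁻⁸)³ = 31.83 N/C.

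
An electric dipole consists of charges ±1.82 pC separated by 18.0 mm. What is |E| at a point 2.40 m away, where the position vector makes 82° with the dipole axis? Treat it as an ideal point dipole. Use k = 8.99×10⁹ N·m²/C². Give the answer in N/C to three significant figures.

E ≈ 2.19×10⁻⁵ N/C

Dipole moment p = qd = (1.82×10⁻¹² C)(0.0180 m) = 3.276×10⁻¹⁴ C·m.
At angle θ the dipole field magnitude is E = (kp/r³)·√(1 + 3cos²θ).
kp/r³ = (8.99×10⁹)(3.276×10⁻¹⁴) / (2.40)³ = 2.130×10⁻⁵ N/C.
√(1 + 3cos²82°) = √(1 + 3·0.0194) = √1.0581 ≈ 1.0286.
E ≈ 2.130×10⁻⁵ × 1.029 = 2.191×10⁻⁵ N/C.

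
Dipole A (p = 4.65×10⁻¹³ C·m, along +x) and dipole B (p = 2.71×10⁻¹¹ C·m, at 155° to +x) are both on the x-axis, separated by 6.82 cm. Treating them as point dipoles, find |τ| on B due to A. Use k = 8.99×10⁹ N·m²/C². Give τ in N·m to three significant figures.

The second dipole sits on the axis of the first, so the field there is axial: E₁ = 2kp₁/r³ along +x.
E₁ = 2(8.99×10⁹)(4.65×10⁻¹³)/(0.0682)³ = 26.36 N/C.
Torque on the second dipole: τ = p₂ E₁ sinθ.
τ = (2.71×10⁻¹¹)(26.36)·sin155° = 3.019×10⁻¹⁰ N·m.

τ ≈ 3.02×10⁻¹⁰ N·m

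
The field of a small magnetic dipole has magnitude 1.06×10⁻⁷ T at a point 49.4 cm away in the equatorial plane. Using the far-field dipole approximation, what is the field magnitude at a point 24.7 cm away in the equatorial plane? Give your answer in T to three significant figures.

Dipole fields scale as 1/r³ in the far field; the geometry is the same at both points.
B₂ = B₁ · (r₁/r₂)³ = 1.06×10⁻⁷ · (49.4/24.7)³.
(r₁/r₂)³ = (2)³ = 8.
B₂ ≈ 8.480×10⁻⁷ T.

B ≈ 8.48×10⁻⁷ T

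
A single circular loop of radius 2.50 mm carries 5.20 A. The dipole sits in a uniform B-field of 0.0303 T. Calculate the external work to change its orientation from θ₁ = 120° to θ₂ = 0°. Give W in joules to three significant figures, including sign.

W ≈ -4.64×10⁻⁶ J

Magnetic moment m = IA = Iπa² = (5.20)·π·(0.00250)² = 1.021×10⁻⁴ A·m².
W_ext = ΔU = −mB cosθ₂ + mB cosθ₁ = mB(cosθ₁ − cosθ₂).
W = (1.021×10⁻⁴)(0.0303)·(cos120° − cos0°) = (3.094×10⁻⁶)·(-1.5000) = -4.640×10⁻⁶ J.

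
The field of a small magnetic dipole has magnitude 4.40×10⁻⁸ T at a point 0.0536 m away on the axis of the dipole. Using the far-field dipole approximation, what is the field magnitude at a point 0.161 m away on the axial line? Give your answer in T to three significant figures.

B ≈ 1.62×10⁻⁹ T

Dipole fields scale as 1/r³ in the far field; the geometry is the same at both points.
B₂ = B₁ · (r₁/r₂)³ = 4.40×10⁻⁸ · (0.0536/0.161)³.
(r₁/r₂)³ = (0.3329)³ = 0.0369.
B₂ ≈ 1.624×10⁻⁹ T.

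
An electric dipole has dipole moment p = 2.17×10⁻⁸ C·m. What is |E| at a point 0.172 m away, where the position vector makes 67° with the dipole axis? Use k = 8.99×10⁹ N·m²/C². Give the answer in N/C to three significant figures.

At angle θ the dipole field magnitude is E = (kp/r³)·√(1 + 3cos²θ).
kp/r³ = (8.99×10⁹)(2.17×10⁻⁸) / (0.172)³ = 3.834×10⁴ N/C.
√(1 + 3cos²67°) = √(1 + 3·0.1527) = √1.4580 ≈ 1.2075.
E ≈ 3.834×10⁴ × 1.207 = 4.629×10⁴ N/C.

E ≈ 4.63×10⁴ N/C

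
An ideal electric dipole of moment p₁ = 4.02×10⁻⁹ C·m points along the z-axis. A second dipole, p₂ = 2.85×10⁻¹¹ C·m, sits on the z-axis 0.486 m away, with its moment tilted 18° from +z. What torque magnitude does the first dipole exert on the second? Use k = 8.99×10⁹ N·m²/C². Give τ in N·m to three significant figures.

τ ≈ 5.55×10⁻⁹ N·m

The second dipole sits on the axis of the first, so the field there is axial: E₁ = 2kp₁/r³ along +z.
E₁ = 2(8.99×10⁹)(4.02×10⁻⁹)/(0.486)³ = 629.7 N/C.
Torque on the second dipole: τ = p₂ E₁ sinθ.
τ = (2.85×10⁻¹¹)(629.7)·sin18° = 5.545×10⁻⁹ N·m.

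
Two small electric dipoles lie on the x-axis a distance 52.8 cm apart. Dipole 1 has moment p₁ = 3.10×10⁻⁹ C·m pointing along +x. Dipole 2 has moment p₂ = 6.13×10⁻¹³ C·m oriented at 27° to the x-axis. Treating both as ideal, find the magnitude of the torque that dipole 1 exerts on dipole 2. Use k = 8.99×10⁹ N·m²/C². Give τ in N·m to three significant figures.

The second dipole sits on the axis of the first, so the field there is axial: E₁ = 2kp₁/r³ along +x.
E₁ = 2(8.99×10⁹)(3.10×10⁻⁹)/(0.528)³ = 378.7 N/C.
Torque on the second dipole: τ = p₂ E₁ sinθ.
τ = (6.13×10⁻¹³)(378.7)·sin27° = 1.054×10⁻¹⁰ N·m.

τ ≈ 1.05×10⁻¹⁰ N·m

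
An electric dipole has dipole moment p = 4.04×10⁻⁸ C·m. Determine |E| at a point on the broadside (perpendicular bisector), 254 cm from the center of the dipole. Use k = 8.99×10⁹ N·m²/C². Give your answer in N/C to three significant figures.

In the equatorial plane E = kp/r³.
E = (8.99×10⁹)(4.04×10⁻⁸) / (2.54)³ = 22.16 N/C.

E ≈ 22.2 N/C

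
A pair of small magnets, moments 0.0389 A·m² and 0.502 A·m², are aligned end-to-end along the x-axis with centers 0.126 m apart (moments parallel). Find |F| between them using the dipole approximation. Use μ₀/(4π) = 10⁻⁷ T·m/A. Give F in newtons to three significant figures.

F ≈ 4.65×10⁻⁵ N

On-axis B of dipole 1: B = (μ₀/4π)·2m₁/r³. Force on dipole 2: F = m₂·dB/dr.
dB/dr = −(μ₀/4π)·6m₁/r⁴, so |F| = (μ₀/4π)·6m₁m₂/r⁴.
F = 6(10⁻⁷)(0.0389)(0.502)/(0.126)⁴ = 4.649×10⁻⁵ N.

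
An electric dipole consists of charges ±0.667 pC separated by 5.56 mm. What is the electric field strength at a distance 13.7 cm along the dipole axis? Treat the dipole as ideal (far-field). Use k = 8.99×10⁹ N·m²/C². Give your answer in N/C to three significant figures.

Dipole moment p = qd = (6.67×10⁻¹³ C)(0.00556 m) = 3.709×10⁻¹⁵ C·m.
On the dipole axis E = 2kp/r³.
E = 2·(8.99×10⁹)(3.709×10⁻¹⁵) / (0.137)³ = 0.02593 N/C.

E ≈ 0.0259 N/C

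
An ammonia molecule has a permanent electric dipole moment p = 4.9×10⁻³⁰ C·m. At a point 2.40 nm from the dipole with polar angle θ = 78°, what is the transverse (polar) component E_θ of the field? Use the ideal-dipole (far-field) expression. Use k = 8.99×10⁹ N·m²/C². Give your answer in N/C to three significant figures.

E_θ ≈ 3.12×10⁶ N/C

For a dipole, E_θ = (kp sinθ)/r³.
kp/r³ = (8.99×10⁹)(4.90×10⁻³⁰)/(2.40×10⁻⁹)³ = 3.187×10⁶ N/C.
E_θ = 3.187×10⁶·sin78° = 3.117×10⁶ N/C.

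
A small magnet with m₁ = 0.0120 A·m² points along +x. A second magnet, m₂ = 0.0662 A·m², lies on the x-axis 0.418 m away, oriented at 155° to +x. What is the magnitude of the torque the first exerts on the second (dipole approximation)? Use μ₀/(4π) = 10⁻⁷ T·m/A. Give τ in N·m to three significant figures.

Dipole B is on the axis of dipole A, so B₁ there is axial: B₁ = (μ₀/4π)·2m₁/r³ along +x.
B₁ = 2(10⁻⁷)(0.0120)/(0.418)³ = 3.286×10⁻⁸ T.
τ = m₂ B₁ sinθ.
τ = (0.0662)(3.286×10⁻⁸)·sin155° = 9.194×10⁻¹⁰ N·m.

τ ≈ 9.19×10⁻¹⁰ N·m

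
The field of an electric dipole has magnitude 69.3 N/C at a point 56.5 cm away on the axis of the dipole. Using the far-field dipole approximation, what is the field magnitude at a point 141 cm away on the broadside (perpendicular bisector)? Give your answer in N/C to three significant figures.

Dipole fields scale as 1/r³ in the far field.
The axial field is twice the equatorial field at the same r, so the geometry factor is 1/2.
E₂ = E₁ · (1/2) · (r₁/r₂)³ = 69.3 · 0.5 · (56.5/141)³.
(r₁/r₂)³ = (0.4007)³ = 0.06434.
E₂ ≈ 2.229 N/C.

E ≈ 2.23 N/C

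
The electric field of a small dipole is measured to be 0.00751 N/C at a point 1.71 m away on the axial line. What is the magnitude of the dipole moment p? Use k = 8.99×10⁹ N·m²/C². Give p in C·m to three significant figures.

p ≈ 2.09×10⁻¹² C·m

On axis E = 2kp/r³, so p = Er³/(2k).
p = (0.00751)·(1.71)³ / (2·8.99×10⁹) = 2.089×10⁻¹² C·m.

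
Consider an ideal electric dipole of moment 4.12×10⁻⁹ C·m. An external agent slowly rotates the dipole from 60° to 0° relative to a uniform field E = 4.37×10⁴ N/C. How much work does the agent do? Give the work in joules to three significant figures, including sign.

W_ext = ΔU = U(θ₂) − U(θ₁) = −pE cosθ₂ − (−pE cosθ₁) = pE(cosθ₁ − cosθ₂).
W = (4.12×10⁻⁹)(4.37×10⁴)·(cos60° − cos0°) = (1.800×10⁻⁴)·(-0.5000) = -9.002×10⁻⁵ J.

W ≈ -9.00×10⁻⁵ J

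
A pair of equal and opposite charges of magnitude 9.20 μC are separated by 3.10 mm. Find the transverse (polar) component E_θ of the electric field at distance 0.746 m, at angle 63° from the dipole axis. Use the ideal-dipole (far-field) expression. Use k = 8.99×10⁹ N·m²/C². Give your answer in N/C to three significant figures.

E_θ ≈ 550 N/C

Dipole moment p = qd = (9.20×10⁻⁶ C)(0.00310 m) = 2.852×10⁻⁸ C·m.
For a dipole, E_θ = (kp sinθ)/r³.
kp/r³ = (8.99×10⁹)(2.852×10⁻⁸)/(0.746)³ = 617.6 N/C.
E_θ = 617.6·sin63° = 550.3 N/C.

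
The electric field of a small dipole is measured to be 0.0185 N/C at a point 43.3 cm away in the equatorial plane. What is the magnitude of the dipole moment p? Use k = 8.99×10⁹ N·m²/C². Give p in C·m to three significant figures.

In the equatorial plane E = kp/r³, so p = Er³/(k).
p = (0.0185)·(0.433)³ / (8.99×10⁹) = 1.671×10⁻¹³ C·m.

p ≈ 1.67×10⁻¹³ C·m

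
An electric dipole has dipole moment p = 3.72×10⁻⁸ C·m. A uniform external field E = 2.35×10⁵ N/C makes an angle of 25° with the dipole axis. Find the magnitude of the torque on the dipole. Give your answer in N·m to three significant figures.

Torque on an electric dipole: τ = pE sinθ.
τ = (3.72×10⁻⁸)(2.35×10⁵)·sin25° = 0.003695 N·m.

τ ≈ 0.00369 N·m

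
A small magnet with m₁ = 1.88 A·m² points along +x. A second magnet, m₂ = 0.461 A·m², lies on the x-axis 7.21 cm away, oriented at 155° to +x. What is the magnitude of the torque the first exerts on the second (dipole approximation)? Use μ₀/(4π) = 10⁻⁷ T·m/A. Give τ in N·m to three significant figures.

Dipole B is on the axis of dipole A, so B₁ there is axial: B₁ = (μ₀/4π)·2m₁/r³ along +x.
B₁ = 2(10⁻⁷)(1.88)/(0.0721)³ = 0.001003 T.
τ = m₂ B₁ sinθ.
τ = (0.461)(0.001003)·sin155° = 1.954×10⁻⁴ N·m.

τ ≈ 1.95×10⁻⁴ N·m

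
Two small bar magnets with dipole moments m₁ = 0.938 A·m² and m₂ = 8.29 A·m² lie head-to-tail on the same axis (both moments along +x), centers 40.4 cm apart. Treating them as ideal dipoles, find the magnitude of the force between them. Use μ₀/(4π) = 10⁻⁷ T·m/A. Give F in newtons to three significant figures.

On-axis B of dipole 1: B = (μ₀/4π)·2m₁/r³. Force on dipole 2: F = m₂·dB/dr.
dB/dr = −(μ₀/4π)·6m₁/r⁴, so |F| = (μ₀/4π)·6m₁m₂/r⁴.
F = 6(10⁻⁷)(0.938)(8.29)/(0.404)⁴ = 1.751×10⁻⁴ N.

F ≈ 1.75×10⁻⁴ N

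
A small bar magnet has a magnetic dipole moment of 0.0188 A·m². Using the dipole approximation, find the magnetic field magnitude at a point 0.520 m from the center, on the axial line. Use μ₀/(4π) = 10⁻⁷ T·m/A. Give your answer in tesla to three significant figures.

B ≈ 2.67×10⁻⁸ T

On axis B = (μ₀/4π)·2m/r³.
B = 2·(10⁻⁷)·(0.0188) / (0.520)³ = 2.674×10⁻⁸ T.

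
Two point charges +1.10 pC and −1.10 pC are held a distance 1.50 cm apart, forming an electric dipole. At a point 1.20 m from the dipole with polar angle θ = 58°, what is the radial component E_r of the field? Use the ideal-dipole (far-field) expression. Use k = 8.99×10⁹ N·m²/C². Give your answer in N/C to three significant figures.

E_r ≈ 9.10×10⁻⁵ N/C

Dipole moment p = qd = (1.10×10⁻¹² C)(0.0150 m) = 1.65×10⁻¹⁴ C·m.
For a dipole, E_r = (2kp cosθ)/r³.
kp/r³ = (8.99×10⁹)(1.65×10⁻¹⁴)/(1.20)³ = 8.584×10⁻⁵ N/C.
E_r = 2·8.584×10⁻⁵·cos58° = 9.098×10⁻⁵ N/C.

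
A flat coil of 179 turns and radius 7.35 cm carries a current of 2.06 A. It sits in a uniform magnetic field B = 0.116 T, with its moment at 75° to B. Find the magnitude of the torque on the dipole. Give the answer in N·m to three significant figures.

m = NIA = NIπa² = 179·(2.06)·π·(0.0735)² = 6.258 A·m².
Torque on a magnetic dipole: τ = mB sinθ.
τ = (6.258)(0.116)·sin75° = 0.7012 N·m.

τ ≈ 0.701 N·m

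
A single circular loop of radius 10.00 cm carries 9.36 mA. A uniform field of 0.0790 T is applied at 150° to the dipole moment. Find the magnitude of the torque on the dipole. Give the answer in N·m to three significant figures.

Magnetic moment m = IA = Iπa² = (0.00936)·π·(0.100)² = 2.941×10⁻⁴ A·m².
Torque on a magnetic dipole: τ = mB sinθ.
τ = (2.941×10⁻⁴)(0.0790)·sin150° = 1.162×10⁻⁵ N·m.

τ ≈ 1.16×10⁻⁵ N·m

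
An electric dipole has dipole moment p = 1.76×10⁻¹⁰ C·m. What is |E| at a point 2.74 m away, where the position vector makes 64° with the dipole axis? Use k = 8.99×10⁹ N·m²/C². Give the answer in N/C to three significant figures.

At angle θ the dipole field magnitude is E = (kp/r³)·√(1 + 3cos²θ).
kp/r³ = (8.99×10⁹)(1.76×10⁻¹⁰) / (2.74)³ = 0.07692 N/C.
√(1 + 3cos²64°) = √(1 + 3·0.1922) = √1.5765 ≈ 1.2556.
E ≈ 0.07692 × 1.256 = 0.09658 N/C.

E ≈ 0.0966 N/C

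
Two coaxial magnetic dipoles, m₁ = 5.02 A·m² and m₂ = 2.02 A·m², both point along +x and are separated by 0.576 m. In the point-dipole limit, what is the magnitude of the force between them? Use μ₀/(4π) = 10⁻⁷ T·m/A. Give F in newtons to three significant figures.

F ≈ 5.53×10⁻⁵ N

On-axis B of dipole 1: B = (μ₀/4π)·2m₁/r³. Force on dipole 2: F = m₂·dB/dr.
dB/dr = −(μ₀/4π)·6m₁/r⁴, so |F| = (μ₀/4π)·6m₁m₂/r⁴.
F = 6(10⁻⁷)(5.02)(2.02)/(0.576)⁴ = 5.527×10⁻⁵ N.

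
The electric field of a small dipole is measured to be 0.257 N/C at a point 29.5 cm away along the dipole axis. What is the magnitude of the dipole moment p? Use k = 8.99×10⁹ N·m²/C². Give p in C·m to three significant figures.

p ≈ 3.67×10⁻¹³ C·m

On axis E = 2kp/r³, so p = Er³/(2k).
p = (0.257)·(0.295)³ / (2·8.99×10⁹) = 3.670×10⁻¹³ C·m.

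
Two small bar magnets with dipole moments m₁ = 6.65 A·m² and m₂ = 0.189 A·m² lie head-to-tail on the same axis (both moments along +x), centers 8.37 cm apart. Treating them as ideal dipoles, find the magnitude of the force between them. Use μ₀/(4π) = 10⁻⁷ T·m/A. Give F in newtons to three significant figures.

On-axis B of dipole 1: B = (μ₀/4π)·2m₁/r³. Force on dipole 2: F = m₂·dB/dr.
dB/dr = −(μ₀/4π)·6m₁/r⁴, so |F| = (μ₀/4π)·6m₁m₂/r⁴.
F = 6(10⁻⁷)(6.65)(0.189)/(0.0837)⁴ = 0.01537 N.

F ≈ 0.0154 N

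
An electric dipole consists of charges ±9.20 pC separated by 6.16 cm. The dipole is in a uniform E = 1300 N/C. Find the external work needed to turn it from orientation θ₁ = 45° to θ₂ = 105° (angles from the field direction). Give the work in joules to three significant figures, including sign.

W ≈ 7.12×10⁻¹⁰ J

Dipole moment p = qd = (9.20×10⁻¹² C)(0.0616 m) = 5.667×10⁻¹³ C·m.
W_ext = ΔU = U(θ₂) − U(θ₁) = −pE cosθ₂ − (−pE cosθ₁) = pE(cosθ₁ − cosθ₂).
W = (5.667×10⁻¹³)(1300)·(cos45° − cos105°) = (7.367×10⁻¹⁰)·(+0.9659) = 7.116×10⁻¹⁰ J.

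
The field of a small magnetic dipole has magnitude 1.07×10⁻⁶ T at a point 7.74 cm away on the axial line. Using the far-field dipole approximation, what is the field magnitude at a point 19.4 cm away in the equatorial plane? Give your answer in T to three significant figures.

B ≈ 3.40×10⁻⁸ T

Dipole fields scale as 1/r³ in the far field.
The axial field is twice the equatorial field at the same r, so the geometry factor is 1/2.
B₂ = B₁ · (1/2) · (r₁/r₂)³ = 1.07×10⁻⁶ · 0.5 · (7.74/19.4)³.
(r₁/r₂)³ = (0.399)³ = 0.06351.
B₂ ≈ 3.398×10⁻⁸ T.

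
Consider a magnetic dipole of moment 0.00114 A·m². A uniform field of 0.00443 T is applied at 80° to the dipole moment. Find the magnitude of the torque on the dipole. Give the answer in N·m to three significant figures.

τ ≈ 4.97×10⁻⁶ N·m

Torque on a magnetic dipole: τ = mB sinθ.
τ = (0.00114)(0.00443)·sin80° = 4.973×10⁻⁶ N·m.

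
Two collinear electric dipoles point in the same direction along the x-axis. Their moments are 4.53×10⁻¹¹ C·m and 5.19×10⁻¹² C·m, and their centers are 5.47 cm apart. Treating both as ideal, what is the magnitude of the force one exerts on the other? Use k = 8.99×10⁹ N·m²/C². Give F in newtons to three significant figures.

F ≈ 1.42×10⁻⁶ N

On-axis field of dipole 1 at distance r: E = 2kp₁/r³. Force on dipole 2 is F = p₂·dE/dr (gradient along axis).
dE/dr = −6kp₁/r⁴, so |F| = 6kp₁p₂/r⁴ (attractive for aligned moments).
F = 6(8.99×10⁹)(4.53×10⁻¹¹)(5.19×10⁻¹²)/(0.0547)⁴ = 1.417×10⁻⁶ N.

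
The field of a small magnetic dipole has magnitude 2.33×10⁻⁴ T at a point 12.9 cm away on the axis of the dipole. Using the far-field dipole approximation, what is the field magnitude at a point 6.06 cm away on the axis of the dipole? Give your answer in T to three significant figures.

B ≈ 0.00225 T

Dipole fields scale as 1/r³ in the far field; the geometry is the same at both points.
B₂ = B₁ · (r₁/r₂)³ = 2.33×10⁻⁴ · (12.9/6.06)³.
(r₁/r₂)³ = (2.129)³ = 9.646.
B₂ ≈ 0.002248 T.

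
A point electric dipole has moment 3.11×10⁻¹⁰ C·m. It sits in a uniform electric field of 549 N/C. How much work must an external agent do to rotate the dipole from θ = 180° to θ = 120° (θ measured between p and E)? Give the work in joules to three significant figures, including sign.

W ≈ -8.54×10⁻⁸ J

W_ext = ΔU = U(θ₂) − U(θ₁) = −pE cosθ₂ − (−pE cosθ₁) = pE(cosθ₁ − cosθ₂).
W = (3.11×10⁻¹⁰)(549)·(cos180° − cos120°) = (1.707×10⁻⁷)·(-0.5000) = -8.537×10⁻⁸ J.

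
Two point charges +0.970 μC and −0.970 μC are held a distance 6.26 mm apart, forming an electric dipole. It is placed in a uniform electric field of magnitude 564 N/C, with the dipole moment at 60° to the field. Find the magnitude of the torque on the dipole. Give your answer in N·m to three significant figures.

τ ≈ 2.97×10⁻⁶ N·m

Dipole moment p = qd = (9.70×10⁻⁷ C)(0.00626 m) = 6.072×10⁻⁹ C·m.
Torque on an electric dipole: τ = pE sinθ.
τ = (6.072×10⁻⁹)(564)·sin60° = 2.966×10⁻⁶ N·m.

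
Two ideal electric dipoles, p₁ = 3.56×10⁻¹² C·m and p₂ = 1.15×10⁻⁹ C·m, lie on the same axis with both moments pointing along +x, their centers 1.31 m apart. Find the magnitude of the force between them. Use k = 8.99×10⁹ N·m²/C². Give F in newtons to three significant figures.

On-axis field of dipole 1 at distance r: E = 2kp₁/r³. Force on dipole 2 is F = p₂·dE/dr (gradient along axis).
dE/dr = −6kp₁/r⁴, so |F| = 6kp₁p₂/r⁴ (attractive for aligned moments).
F = 6(8.99×10⁹)(3.56×10⁻¹²)(1.15×10⁻⁹)/(1.31)⁴ = 7.498×10⁻¹¹ N.

F ≈ 7.50×10⁻¹¹ N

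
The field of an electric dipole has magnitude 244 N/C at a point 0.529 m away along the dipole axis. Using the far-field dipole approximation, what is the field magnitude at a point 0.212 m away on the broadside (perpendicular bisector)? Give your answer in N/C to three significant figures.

E ≈ 1900 N/C

Dipole fields scale as 1/r³ in the far field.
The axial field is twice the equatorial field at the same r, so the geometry factor is 1/2.
E₂ = E₁ · (1/2) · (r₁/r₂)³ = 244 · 0.5 · (0.529/0.212)³.
(r₁/r₂)³ = (2.495)³ = 15.54.
E₂ ≈ 1895 N/C.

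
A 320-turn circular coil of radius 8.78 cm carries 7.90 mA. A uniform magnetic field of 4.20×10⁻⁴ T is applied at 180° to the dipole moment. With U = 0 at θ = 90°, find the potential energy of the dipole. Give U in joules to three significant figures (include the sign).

m = NIA = NIπa² = 320·(0.00790)·π·(0.0878)² = 0.06122 A·m².
U = −m·B = −mB cosθ.
U = −(0.06122)(4.20×10⁻⁴)·cos180° = 2.571×10⁻⁵ J.

U ≈ 2.57×10⁻⁵ J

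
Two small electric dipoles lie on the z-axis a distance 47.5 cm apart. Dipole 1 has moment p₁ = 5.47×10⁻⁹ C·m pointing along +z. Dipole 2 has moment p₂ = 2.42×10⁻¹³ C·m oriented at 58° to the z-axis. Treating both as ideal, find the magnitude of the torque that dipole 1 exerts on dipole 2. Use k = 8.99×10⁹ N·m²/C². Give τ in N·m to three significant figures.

The second dipole sits on the axis of the first, so the field there is axial: E₁ = 2kp₁/r³ along +z.
E₁ = 2(8.99×10⁹)(5.47×10⁻⁹)/(0.475)³ = 917.7 N/C.
Torque on the second dipole: τ = p₂ E₁ sinθ.
τ = (2.42×10⁻¹³)(917.7)·sin58° = 1.883×10⁻¹⁰ N·m.

τ ≈ 1.88×10⁻¹⁰ N·m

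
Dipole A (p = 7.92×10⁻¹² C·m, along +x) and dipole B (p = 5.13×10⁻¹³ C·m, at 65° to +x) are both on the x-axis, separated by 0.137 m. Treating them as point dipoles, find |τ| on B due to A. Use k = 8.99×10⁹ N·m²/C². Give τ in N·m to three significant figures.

The second dipole sits on the axis of the first, so the field there is axial: E₁ = 2kp₁/r³ along +x.
E₁ = 2(8.99×10⁹)(7.92×10⁻¹²)/(0.137)³ = 55.38 N/C.
Torque on the second dipole: τ = p₂ E₁ sinθ.
τ = (5.13×10⁻¹³)(55.38)·sin65° = 2.575×10⁻¹¹ N·m.

τ ≈ 2.57×10⁻¹¹ N·m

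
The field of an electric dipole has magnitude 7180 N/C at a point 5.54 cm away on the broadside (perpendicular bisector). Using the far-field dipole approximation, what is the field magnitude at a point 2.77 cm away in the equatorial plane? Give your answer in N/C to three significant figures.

Dipole fields scale as 1/r³ in the far field; the geometry is the same at both points.
E₂ = E₁ · (r₁/r₂)³ = 7180 · (5.54/2.77)³.
(r₁/r₂)³ = (2)³ = 8.
E₂ ≈ 5.744×10⁴ N/C.

E ≈ 5.74×10⁴ N/C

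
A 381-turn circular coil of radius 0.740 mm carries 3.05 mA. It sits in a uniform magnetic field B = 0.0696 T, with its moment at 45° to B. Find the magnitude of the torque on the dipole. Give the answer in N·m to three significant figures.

m = NIA = NIπa² = 381·(0.00305)·π·(7.40×10⁻⁴)² = 1.999×10⁻⁶ A·m².
Torque on a magnetic dipole: τ = mB sinθ.
τ = (1.999×10⁻⁶)(0.0696)·sin45° = 9.838×10⁻⁸ N·m.

τ ≈ 9.84×10⁻⁸ N·m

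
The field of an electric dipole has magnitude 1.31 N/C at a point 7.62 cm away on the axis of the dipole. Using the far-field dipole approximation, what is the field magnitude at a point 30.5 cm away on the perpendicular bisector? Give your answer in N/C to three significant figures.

Dipole fields scale as 1/r³ in the far field.
The axial field is twice the equatorial field at the same r, so the geometry factor is 1/2.
E₂ = E₁ · (1/2) · (r₁/r₂)³ = 1.31 · 0.5 · (7.62/30.5)³.
(r₁/r₂)³ = (0.2498)³ = 0.01559.
E₂ ≈ 0.01021 N/C.

E ≈ 0.0102 N/C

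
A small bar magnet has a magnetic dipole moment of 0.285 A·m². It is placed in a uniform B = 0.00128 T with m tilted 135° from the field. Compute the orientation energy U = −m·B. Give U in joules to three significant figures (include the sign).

U ≈ 2.58×10⁻⁴ J

U = −m·B = −mB cosθ.
U = −(0.285)(0.00128)·cos135° = 2.580×10⁻⁴ J.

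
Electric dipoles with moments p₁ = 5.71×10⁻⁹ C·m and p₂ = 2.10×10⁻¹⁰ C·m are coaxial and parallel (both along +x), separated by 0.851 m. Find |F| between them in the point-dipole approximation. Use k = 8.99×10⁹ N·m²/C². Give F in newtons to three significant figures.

F ≈ 1.23×10⁻⁷ N

On-axis field of dipole 1 at distance r: E = 2kp₁/r³. Force on dipole 2 is F = p₂·dE/dr (gradient along axis).
dE/dr = −6kp₁/r⁴, so |F| = 6kp₁p₂/r⁴ (attractive for aligned moments).
F = 6(8.99×10⁹)(5.71×10⁻⁹)(2.10×10⁻¹⁰)/(0.851)⁴ = 1.233×10⁻⁷ N.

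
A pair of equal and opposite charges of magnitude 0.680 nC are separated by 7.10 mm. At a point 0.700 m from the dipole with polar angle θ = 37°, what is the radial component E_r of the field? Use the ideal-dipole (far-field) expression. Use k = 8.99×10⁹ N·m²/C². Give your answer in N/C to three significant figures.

Dipole moment p = qd = (6.80×10⁻¹⁰ C)(0.00710 m) = 4.828×10⁻¹² C·m.
For a dipole, E_r = (2kp cosθ)/r³.
kp/r³ = (8.99×10⁹)(4.828×10⁻¹²)/(0.700)³ = 0.1265 N/C.
E_r = 2·0.1265·cos37° = 0.2021 N/C.

E_r ≈ 0.202 N/C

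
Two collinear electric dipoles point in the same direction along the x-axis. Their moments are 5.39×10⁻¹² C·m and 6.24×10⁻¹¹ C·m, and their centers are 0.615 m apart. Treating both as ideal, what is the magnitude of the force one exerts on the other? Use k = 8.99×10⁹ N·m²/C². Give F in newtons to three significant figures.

F ≈ 1.27×10⁻¹⁰ N

On-axis field of dipole 1 at distance r: E = 2kp₁/r³. Force on dipole 2 is F = p₂·dE/dr (gradient along axis).
dE/dr = −6kp₁/r⁴, so |F| = 6kp₁p₂/r⁴ (attractive for aligned moments).
F = 6(8.99×10⁹)(5.39×10⁻¹²)(6.24×10⁻¹¹)/(0.615)⁴ = 1.268×10⁻¹⁰ N.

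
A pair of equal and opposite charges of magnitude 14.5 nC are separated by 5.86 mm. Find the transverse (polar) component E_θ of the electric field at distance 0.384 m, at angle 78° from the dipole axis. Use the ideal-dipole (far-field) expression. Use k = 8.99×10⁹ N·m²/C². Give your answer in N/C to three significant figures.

Dipole moment p = qd = (1.45×10⁻⁸ C)(0.00586 m) = 8.497×10⁻¹¹ C·m.
For a dipole, E_θ = (kp sinθ)/r³.
kp/r³ = (8.99×10⁹)(8.497×10⁻¹¹)/(0.384)³ = 13.49 N/C.
E_θ = 13.49·sin78° = 13.20 N/C.

E_θ ≈ 13.2 N/C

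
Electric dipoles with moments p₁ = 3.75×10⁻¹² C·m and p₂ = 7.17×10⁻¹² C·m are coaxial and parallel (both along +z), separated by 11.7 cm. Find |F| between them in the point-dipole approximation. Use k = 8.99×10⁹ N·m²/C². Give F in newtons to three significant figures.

On-axis field of dipole 1 at distance r: E = 2kp₁/r³. Force on dipole 2 is F = p₂·dE/dr (gradient along axis).
dE/dr = −6kp₁/r⁴, so |F| = 6kp₁p₂/r⁴ (attractive for aligned moments).
F = 6(8.99×10⁹)(3.75×10⁻¹²)(7.17×10⁻¹²)/(0.117)⁴ = 7.740×10⁻⁹ N.

F ≈ 7.74×10⁻⁹ N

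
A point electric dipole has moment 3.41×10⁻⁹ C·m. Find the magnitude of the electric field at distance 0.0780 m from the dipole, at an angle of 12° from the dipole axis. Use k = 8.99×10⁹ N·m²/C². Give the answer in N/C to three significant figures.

At angle θ the dipole field magnitude is E = (kp/r³)·√(1 + 3cos²θ).
kp/r³ = (8.99×10⁹)(3.41×10⁻⁹) / (0.0780)³ = 6.460×10⁴ N/C.
√(1 + 3cos²12°) = √(1 + 3·0.9568) = √3.8703 ≈ 1.9673.
E ≈ 6.460×10⁴ × 1.967 = 1.271×10⁵ N/C.

E ≈ 1.27×10⁵ N/C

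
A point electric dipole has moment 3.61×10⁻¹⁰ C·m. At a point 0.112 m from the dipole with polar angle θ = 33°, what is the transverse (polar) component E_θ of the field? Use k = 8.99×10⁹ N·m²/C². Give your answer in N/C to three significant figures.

For a dipole, E_θ = (kp sinθ)/r³.
kp/r³ = (8.99×10⁹)(3.61×10⁻¹⁰)/(0.112)³ = 2310 N/C.
E_θ = 2310·sin33° = 1258 N/C.

E_θ ≈ 1260 N/C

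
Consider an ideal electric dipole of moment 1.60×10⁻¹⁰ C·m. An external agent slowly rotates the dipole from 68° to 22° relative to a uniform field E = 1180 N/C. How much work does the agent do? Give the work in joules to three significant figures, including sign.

W ≈ -1.04×10⁻⁷ J

W_ext = ΔU = U(θ₂) − U(θ₁) = −pE cosθ₂ − (−pE cosθ₁) = pE(cosθ₁ − cosθ₂).
W = (1.60×10⁻¹⁰)(1180)·(cos68° − cos22°) = (1.888×10⁻⁷)·(-0.5526) = -1.043×10⁻⁷ J.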